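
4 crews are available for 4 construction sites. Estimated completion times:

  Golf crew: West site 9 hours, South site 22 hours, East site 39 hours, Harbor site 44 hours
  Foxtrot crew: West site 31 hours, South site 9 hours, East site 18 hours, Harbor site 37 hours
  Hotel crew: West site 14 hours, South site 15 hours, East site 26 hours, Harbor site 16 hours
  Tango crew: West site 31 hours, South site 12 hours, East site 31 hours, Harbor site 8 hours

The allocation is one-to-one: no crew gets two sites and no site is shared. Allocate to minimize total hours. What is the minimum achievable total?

Min total: 50 hours

Optimal: Golf crew→West site (9 hours), Foxtrot crew→East site (18 hours), Hotel crew→South site (15 hours), Tango crew→Harbor site (8 hours) — total 9+18+15+8 = 50 hours.
Row-greedy (each crew in turn takes its cheapest remaining site) gives 65 hours, worse by 15.
Next-best assignment: Golf crew→West site, Foxtrot crew→South site, Hotel crew→East site, Tango crew→Harbor site = 52 hours.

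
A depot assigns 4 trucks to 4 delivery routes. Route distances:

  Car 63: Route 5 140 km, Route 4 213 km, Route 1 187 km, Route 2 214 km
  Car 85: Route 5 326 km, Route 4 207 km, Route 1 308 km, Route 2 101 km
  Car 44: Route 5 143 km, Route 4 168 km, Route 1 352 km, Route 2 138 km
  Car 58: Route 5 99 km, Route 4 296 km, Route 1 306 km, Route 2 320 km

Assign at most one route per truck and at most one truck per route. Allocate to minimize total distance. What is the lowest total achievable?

Optimal: Car 63→Route 1 (187 km), Car 85→Route 2 (101 km), Car 44→Route 4 (168 km), Car 58→Route 5 (99 km) — total 187+101+168+99 = 555 km.
Row-greedy (each truck in turn takes its cheapest remaining route) gives 715 km, worse by 160.

Min total: 555 km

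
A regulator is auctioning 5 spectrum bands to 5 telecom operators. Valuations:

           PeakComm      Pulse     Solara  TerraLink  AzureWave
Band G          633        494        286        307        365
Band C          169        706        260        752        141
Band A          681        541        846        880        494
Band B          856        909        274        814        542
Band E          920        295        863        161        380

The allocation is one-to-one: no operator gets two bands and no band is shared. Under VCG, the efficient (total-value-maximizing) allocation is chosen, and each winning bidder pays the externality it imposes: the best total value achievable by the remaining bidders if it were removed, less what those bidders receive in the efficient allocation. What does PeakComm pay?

Efficient allocation: PeakComm→Band E ($920M), Pulse→Band B ($909M), Solara→Band A ($846M), TerraLink→Band C ($752M), AzureWave→Band G ($365M); total welfare W = $3792M.
PeakComm receives Band E at value $920M, so the others get W − 920 = $2872M.
Without PeakComm: best allocation of the remaining 4 bidders over all 5 bands is Pulse→Band B ($909M), Solara→Band E ($863M), TerraLink→Band C ($752M), AzureWave→Band A ($494M), total $3018M.
VCG payment = (others' best without PeakComm) − (others' welfare with PeakComm) = 3018 − 2872 = $146M.

PeakComm pays $146M.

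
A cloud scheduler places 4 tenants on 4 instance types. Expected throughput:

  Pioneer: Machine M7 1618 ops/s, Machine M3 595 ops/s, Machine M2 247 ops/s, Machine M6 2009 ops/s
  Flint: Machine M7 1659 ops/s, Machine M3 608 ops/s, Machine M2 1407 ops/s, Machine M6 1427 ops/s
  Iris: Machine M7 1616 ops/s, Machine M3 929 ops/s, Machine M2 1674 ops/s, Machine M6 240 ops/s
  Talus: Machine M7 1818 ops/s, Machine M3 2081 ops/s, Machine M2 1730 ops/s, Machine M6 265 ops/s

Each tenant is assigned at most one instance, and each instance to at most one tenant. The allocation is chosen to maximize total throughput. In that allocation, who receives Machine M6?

Treat this as an assignment problem: match each tenant to one instance.
Optimal: Pioneer→Machine M6 (2009 ops/s), Flint→Machine M7 (1659 ops/s), Iris→Machine M2 (1674 ops/s), Talus→Machine M3 (2081 ops/s) — total 2009+1659+1674+2081 = 7423 ops/s.
Column-greedy (each instance in turn goes to its best remaining tenant) gives 6163 ops/s, worse by 1260.

Pioneer receives Machine M6.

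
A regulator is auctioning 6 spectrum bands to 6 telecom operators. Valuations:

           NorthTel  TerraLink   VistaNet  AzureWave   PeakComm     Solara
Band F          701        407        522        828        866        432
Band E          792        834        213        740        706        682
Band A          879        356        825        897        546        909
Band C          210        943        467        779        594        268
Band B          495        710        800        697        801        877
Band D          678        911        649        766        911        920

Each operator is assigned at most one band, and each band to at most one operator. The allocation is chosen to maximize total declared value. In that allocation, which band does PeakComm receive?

PeakComm receives Band F.

Optimal: NorthTel→Band E ($792M), TerraLink→Band C ($943M), VistaNet→Band B ($800M), AzureWave→Band A ($897M), PeakComm→Band F ($866M), Solara→Band D ($920M) — total 792+943+800+897+866+920 = $5218M.
Row-greedy (each operator in turn takes its best remaining band) gives $5043M, worse by 175.
Checked against all permutations: $5218M is optimal.
PeakComm's own top band is Band D ($911M), but forcing PeakComm→Band D and reassigning the rest optimally gives only $5183M — worse by 35.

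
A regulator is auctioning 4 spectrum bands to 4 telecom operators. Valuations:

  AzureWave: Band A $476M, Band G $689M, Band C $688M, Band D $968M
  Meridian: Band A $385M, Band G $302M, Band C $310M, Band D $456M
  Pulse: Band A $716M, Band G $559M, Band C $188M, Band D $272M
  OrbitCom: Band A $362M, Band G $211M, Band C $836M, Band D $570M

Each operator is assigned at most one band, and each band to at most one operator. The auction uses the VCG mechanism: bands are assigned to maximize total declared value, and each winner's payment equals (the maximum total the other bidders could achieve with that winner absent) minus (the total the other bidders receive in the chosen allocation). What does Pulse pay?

Efficient allocation: AzureWave→Band D ($968M), Meridian→Band G ($302M), Pulse→Band A ($716M), OrbitCom→Band C ($836M); total welfare W = $2822M.
Pulse receives Band A at value $716M, so the others get W − 716 = $2106M.
Without Pulse: best allocation of the remaining 3 bidders over all 4 bands is AzureWave→Band D ($968M), Meridian→Band A ($385M), OrbitCom→Band C ($836M), total $2189M.
VCG payment = (others' best without Pulse) − (others' welfare with Pulse) = 2189 − 2106 = $83M.

Pulse pays $83M.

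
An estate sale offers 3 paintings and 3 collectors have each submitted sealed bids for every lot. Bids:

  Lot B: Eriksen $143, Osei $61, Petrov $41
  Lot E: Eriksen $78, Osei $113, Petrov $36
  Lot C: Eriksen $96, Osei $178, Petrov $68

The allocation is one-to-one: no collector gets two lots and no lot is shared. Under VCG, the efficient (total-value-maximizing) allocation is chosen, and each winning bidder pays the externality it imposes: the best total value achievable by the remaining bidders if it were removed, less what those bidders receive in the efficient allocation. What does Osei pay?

Efficient allocation: Eriksen→Lot B ($143), Osei→Lot C ($178), Petrov→Lot E ($36); total welfare W = $357.
Osei receives Lot C at value $178, so the others get W − 178 = $179.
Without Osei: best allocation of the remaining 2 bidders over all 3 lots is Eriksen→Lot B ($143), Petrov→Lot C ($68), total $211.
VCG payment = (others' best without Osei) − (others' welfare with Osei) = 211 − 179 = $32.

Osei pays $32.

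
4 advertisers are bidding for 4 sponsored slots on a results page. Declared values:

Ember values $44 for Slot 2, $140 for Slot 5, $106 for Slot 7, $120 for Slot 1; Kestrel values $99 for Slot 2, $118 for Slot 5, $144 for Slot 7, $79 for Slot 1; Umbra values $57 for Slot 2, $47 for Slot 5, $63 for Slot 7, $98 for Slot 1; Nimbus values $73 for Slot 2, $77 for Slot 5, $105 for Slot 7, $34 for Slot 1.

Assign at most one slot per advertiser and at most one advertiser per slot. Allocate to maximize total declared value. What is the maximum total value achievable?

Optimal: Ember→Slot 5 ($140), Kestrel→Slot 7 ($144), Umbra→Slot 1 ($98), Nimbus→Slot 2 ($73) — total 140+144+98+73 = $455.
Column-greedy (each slot in turn goes to its best remaining advertiser) gives $442, worse by 13.

Max total: $455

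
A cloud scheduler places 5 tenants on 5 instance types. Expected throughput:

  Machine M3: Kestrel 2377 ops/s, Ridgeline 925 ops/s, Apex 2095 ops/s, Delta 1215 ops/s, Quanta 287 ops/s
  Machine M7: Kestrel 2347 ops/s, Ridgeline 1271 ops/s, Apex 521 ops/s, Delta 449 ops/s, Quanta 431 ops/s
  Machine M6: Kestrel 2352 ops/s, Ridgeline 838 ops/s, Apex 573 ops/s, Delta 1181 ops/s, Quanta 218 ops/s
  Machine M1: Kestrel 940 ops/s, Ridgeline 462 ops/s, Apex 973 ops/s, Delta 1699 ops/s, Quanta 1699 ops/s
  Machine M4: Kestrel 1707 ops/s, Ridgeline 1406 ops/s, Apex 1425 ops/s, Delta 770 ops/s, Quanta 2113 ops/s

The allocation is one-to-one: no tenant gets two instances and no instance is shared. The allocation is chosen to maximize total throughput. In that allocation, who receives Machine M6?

Kestrel receives Machine M6.

This is the linear assignment problem.
Optimal: Kestrel→Machine M6 (2352 ops/s), Ridgeline→Machine M7 (1271 ops/s), Apex→Machine M3 (2095 ops/s), Delta→Machine M1 (1699 ops/s), Quanta→Machine M4 (2113 ops/s) — total 2352+1271+2095+1699+2113 = 9530 ops/s.
Max-entry greedy (repeatedly take the single best remaining cell) gives 8033 ops/s, worse by 1497.
Swapping Quanta↔Kestrel (Quanta→Machine M6 218 ops/s, Kestrel→Machine M4 1707 ops/s) loses 2540.
Every other assignment is strictly worse.
Kestrel's own top instance is Machine M3 (2377 ops/s), but forcing Kestrel→Machine M3 and reassigning the rest optimally gives only 8033 ops/s — worse by 1497.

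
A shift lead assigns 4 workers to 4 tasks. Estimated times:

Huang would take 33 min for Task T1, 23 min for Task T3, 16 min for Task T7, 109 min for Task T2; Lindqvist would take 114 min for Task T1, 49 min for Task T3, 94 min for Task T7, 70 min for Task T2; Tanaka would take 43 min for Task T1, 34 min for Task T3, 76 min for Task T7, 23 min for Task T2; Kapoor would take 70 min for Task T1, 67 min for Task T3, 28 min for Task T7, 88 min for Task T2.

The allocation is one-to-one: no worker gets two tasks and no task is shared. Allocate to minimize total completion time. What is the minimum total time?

Min total: 133 min

This is the linear assignment problem.
Optimal: Huang→Task T1 (33 min), Lindqvist→Task T3 (49 min), Tanaka→Task T2 (23 min), Kapoor→Task T7 (28 min) — total 33+49+23+28 = 133 min.
Column-greedy (each task in turn goes to its cheapest remaining worker) gives 165 min, worse by 32.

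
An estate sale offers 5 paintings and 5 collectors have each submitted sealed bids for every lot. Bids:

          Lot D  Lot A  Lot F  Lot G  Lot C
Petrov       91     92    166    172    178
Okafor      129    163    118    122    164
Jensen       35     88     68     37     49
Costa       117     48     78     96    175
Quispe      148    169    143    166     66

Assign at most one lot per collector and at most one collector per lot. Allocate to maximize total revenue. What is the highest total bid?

Optimal: Petrov→Lot G ($172), Okafor→Lot A ($163), Jensen→Lot F ($68), Costa→Lot C ($175), Quispe→Lot D ($148) — total 172+163+68+175+148 = $726.
Max-entry greedy (repeatedly take the single best remaining cell) gives $640, worse by 86.
Next-best assignment: Petrov→Lot F, Okafor→Lot D, Jensen→Lot A, Costa→Lot C, Quispe→Lot G = $724.

Max total: $726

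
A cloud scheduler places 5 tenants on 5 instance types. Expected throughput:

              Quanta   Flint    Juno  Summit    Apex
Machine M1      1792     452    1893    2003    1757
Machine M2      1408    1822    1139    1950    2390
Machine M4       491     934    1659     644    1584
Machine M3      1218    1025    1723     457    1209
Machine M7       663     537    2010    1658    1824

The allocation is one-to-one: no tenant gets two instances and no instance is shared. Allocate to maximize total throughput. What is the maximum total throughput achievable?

Optimal: Quanta→Machine M3 (1218 ops/s), Flint→Machine M2 (1822 ops/s), Juno→Machine M7 (2010 ops/s), Summit→Machine M1 (2003 ops/s), Apex→Machine M4 (1584 ops/s) — total 1218+1822+2010+2003+1584 = 8637 ops/s.
Max-entry greedy (repeatedly take the single best remaining cell) gives 8555 ops/s, worse by 82.
Next-best assignment: Quanta→Machine M1, Flint→Machine M2, Juno→Machine M3, Summit→Machine M7, Apex→Machine M4 = 8579 ops/s.

Max total: 8637 ops/s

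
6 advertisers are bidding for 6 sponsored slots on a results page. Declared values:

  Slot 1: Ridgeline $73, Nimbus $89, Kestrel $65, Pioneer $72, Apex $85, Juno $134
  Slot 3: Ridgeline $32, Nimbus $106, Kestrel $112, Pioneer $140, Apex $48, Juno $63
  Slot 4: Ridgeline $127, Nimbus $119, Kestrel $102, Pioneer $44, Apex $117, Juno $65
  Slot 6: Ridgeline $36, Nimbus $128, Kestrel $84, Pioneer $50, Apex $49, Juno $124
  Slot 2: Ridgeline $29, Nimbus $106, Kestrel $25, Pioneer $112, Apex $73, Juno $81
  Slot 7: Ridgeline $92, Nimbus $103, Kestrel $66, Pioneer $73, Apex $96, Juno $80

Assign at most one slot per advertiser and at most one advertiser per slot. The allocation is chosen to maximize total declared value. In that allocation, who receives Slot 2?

This is a one-to-one assignment (maximum-weight bipartite matching).
Optimal: Ridgeline→Slot 4 ($127), Nimbus→Slot 6 ($128), Kestrel→Slot 3 ($112), Pioneer→Slot 2 ($112), Apex→Slot 7 ($96), Juno→Slot 1 ($134) — total 127+128+112+112+96+134 = $709.
Checked against all permutations: $709 is optimal.
Pioneer's own top slot is Slot 3 ($140), but forcing Pioneer→Slot 3 and reassigning the rest optimally gives only $687 — worse by 22.

Pioneer receives Slot 2.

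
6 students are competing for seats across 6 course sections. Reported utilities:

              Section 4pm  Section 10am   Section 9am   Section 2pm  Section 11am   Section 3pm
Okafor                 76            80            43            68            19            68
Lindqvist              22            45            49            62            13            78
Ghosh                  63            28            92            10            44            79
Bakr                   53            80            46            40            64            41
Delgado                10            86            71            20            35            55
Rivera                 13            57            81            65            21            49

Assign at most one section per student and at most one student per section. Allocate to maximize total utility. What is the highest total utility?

Optimal: Okafor→Section 4pm (76 points), Lindqvist→Section 3pm (78 points), Ghosh→Section 9am (92 points), Bakr→Section 11am (64 points), Delgado→Section 10am (86 points), Rivera→Section 2pm (65 points) — total 76+78+92+64+86+65 = 461 points.
Row-greedy (each student in turn takes its best remaining section) gives 347 points, worse by 114.
Next-best assignment: Okafor→Section 4pm, Lindqvist→Section 2pm, Ghosh→Section 3pm, Bakr→Section 11am, Delgado→Section 10am, Rivera→Section 9am = 448 points.
Every other assignment is strictly worse.

Maximum total: 461 points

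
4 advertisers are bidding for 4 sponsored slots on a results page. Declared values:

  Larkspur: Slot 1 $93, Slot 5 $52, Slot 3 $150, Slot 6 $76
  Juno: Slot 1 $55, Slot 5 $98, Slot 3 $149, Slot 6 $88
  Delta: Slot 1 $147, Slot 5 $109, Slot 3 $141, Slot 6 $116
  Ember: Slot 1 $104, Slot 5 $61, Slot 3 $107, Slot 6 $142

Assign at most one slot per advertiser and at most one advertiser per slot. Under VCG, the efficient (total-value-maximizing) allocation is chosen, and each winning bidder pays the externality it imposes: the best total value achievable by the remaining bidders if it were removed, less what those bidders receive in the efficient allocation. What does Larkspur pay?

Efficient allocation: Larkspur→Slot 3 ($150), Juno→Slot 5 ($98), Delta→Slot 1 ($147), Ember→Slot 6 ($142); total welfare W = $537.
Larkspur receives Slot 3 at value $150, so the others get W − 150 = $387.
Without Larkspur: best allocation of the remaining 3 bidders over all 4 slots is Juno→Slot 3 ($149), Delta→Slot 1 ($147), Ember→Slot 6 ($142), total $438.
VCG payment = (others' best without Larkspur) − (others' welfare with Larkspur) = 438 − 387 = $51.

Larkspur pays $51.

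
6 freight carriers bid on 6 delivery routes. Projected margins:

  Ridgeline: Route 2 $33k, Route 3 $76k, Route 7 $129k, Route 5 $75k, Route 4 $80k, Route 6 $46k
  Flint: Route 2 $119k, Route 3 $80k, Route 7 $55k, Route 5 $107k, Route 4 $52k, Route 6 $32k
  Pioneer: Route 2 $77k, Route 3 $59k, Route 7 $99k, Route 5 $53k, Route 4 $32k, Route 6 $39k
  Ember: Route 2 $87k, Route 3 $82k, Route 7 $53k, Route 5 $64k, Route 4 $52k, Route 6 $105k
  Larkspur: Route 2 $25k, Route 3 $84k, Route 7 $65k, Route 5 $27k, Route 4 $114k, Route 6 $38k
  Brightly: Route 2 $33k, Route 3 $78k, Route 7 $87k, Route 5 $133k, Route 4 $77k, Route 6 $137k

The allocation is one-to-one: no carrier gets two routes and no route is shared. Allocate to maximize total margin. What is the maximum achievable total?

This is the linear assignment problem.
Optimal: Ridgeline→Route 7 ($129k), Flint→Route 2 ($119k), Pioneer→Route 3 ($59k), Ember→Route 6 ($105k), Larkspur→Route 4 ($114k), Brightly→Route 5 ($133k) — total 129+119+59+105+114+133 = $659k.
Column-greedy (each route in turn goes to its best remaining carrier) gives $556k, worse by 103.
Next-best assignment: Ridgeline→Route 3, Flint→Route 2, Pioneer→Route 7, Ember→Route 6, Larkspur→Route 4, Brightly→Route 5 = $646k.
No other one-to-one assignment exceeds $659k.

Max total: $659k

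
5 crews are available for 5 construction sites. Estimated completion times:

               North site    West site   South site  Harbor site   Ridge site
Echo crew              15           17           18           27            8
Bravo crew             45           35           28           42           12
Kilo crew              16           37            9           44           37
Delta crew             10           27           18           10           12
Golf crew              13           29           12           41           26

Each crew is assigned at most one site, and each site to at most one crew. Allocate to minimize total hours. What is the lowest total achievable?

Optimal: Echo crew→West site (17 hours), Bravo crew→Ridge site (12 hours), Kilo crew→South site (9 hours), Delta crew→Harbor site (10 hours), Golf crew→North site (13 hours) — total 17+12+9+10+13 = 61 hours.
Row-greedy (each crew in turn takes its cheapest remaining site) gives 91 hours, worse by 30.

Minimum total: 61 hours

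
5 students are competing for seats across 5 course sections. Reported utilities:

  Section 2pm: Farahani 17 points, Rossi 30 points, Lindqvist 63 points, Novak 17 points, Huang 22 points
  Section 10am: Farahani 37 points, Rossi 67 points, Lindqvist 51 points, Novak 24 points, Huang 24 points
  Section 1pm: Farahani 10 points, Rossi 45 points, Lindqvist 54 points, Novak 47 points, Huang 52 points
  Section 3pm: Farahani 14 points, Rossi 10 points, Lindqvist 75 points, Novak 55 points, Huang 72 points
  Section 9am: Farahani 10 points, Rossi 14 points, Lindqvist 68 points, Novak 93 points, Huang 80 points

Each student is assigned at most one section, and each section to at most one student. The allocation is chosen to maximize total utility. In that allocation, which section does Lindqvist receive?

This is the linear assignment problem.
Optimal: Farahani→Section 10am (37 points), Rossi→Section 1pm (45 points), Lindqvist→Section 2pm (63 points), Novak→Section 9am (93 points), Huang→Section 3pm (72 points) — total 37+45+63+93+72 = 310 points.
Max-entry greedy (repeatedly take the single best remaining cell) gives 304 points, worse by 6.
Swapping Farahani↔Novak (Farahani→Section 9am 10 points, Novak→Section 10am 24 points) loses 96.
Lindqvist's own top section is Section 3pm (75 points), but forcing Lindqvist→Section 3pm and reassigning the rest optimally gives only 304 points — worse by 6.

Lindqvist receives Section 2pm.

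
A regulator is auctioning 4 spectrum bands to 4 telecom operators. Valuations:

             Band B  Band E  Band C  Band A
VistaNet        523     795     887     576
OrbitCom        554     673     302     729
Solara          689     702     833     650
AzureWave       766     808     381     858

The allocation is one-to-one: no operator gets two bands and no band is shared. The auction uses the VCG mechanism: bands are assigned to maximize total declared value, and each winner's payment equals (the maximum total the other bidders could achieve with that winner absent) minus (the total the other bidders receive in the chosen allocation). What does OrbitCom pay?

Efficient allocation: VistaNet→Band E ($795M), OrbitCom→Band A ($729M), Solara→Band C ($833M), AzureWave→Band B ($766M); total welfare W = $3123M.
OrbitCom receives Band A at value $729M, so the others get W − 729 = $2394M.
Without OrbitCom: best allocation of the remaining 3 bidders over all 4 bands is VistaNet→Band E ($795M), Solara→Band C ($833M), AzureWave→Band A ($858M), total $2486M.
VCG payment = (others' best without OrbitCom) − (others' welfare with OrbitCom) = 2486 − 2394 = $92M.

OrbitCom pays $92M.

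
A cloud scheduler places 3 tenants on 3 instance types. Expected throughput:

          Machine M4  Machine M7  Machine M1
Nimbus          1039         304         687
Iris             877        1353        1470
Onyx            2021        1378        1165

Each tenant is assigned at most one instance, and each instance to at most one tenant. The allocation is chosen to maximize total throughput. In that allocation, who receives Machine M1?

Nimbus receives Machine M1.

Optimal: Nimbus→Machine M1 (687 ops/s), Iris→Machine M7 (1353 ops/s), Onyx→Machine M4 (2021 ops/s) — total 687+1353+2021 = 4061 ops/s.
Nimbus's own top instance is Machine M4 (1039 ops/s), but forcing Nimbus→Machine M4 and reassigning the rest optimally gives only 3887 ops/s — worse by 174.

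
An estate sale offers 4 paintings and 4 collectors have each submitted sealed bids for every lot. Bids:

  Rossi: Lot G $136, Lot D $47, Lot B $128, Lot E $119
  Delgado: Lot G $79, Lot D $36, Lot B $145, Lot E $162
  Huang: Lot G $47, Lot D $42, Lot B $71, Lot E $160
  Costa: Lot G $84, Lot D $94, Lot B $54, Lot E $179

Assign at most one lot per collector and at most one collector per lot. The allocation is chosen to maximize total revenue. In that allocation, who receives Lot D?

Costa receives Lot D.

Optimal: Rossi→Lot G ($136), Delgado→Lot B ($145), Huang→Lot E ($160), Costa→Lot D ($94) — total 136+145+160+94 = $535.
Max-entry greedy (repeatedly take the single best remaining cell) gives $502, worse by 33.
Next-best assignment: Rossi→Lot G, Delgado→Lot B, Huang→Lot D, Costa→Lot E = $502.
Swapping Huang↔Costa (Huang→Lot D $42, Costa→Lot E $179) loses 33.
Costa's own top lot is Lot E ($179), but forcing Costa→Lot E and reassigning the rest optimally gives only $502 — worse by 33.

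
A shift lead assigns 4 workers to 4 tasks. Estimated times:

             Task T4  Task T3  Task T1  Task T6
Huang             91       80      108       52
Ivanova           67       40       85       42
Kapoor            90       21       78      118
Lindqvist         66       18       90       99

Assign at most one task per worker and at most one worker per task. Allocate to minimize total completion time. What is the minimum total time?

Optimal: Huang→Task T6 (52 min), Ivanova→Task T4 (67 min), Kapoor→Task T1 (78 min), Lindqvist→Task T3 (18 min) — total 52+67+78+18 = 215 min.
Row-greedy (each worker in turn takes its cheapest remaining task) gives 236 min, worse by 21.
Every other assignment is strictly worse.

Min total: 215 min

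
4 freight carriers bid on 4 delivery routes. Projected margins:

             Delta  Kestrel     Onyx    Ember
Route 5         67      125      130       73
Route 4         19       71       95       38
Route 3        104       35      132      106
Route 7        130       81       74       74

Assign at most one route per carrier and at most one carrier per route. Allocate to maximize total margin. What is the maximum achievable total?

Optimal: Delta→Route 7 ($130k), Kestrel→Route 5 ($125k), Onyx→Route 4 ($95k), Ember→Route 3 ($106k) — total 130+125+95+106 = $456k.
Row-greedy (each carrier in turn takes its best remaining route) gives $425k, worse by 31.
Swapping Onyx↔Delta (Onyx→Route 7 $74k, Delta→Route 4 $19k) loses 132.
No other one-to-one assignment exceeds $456k.

Maximum total: $456k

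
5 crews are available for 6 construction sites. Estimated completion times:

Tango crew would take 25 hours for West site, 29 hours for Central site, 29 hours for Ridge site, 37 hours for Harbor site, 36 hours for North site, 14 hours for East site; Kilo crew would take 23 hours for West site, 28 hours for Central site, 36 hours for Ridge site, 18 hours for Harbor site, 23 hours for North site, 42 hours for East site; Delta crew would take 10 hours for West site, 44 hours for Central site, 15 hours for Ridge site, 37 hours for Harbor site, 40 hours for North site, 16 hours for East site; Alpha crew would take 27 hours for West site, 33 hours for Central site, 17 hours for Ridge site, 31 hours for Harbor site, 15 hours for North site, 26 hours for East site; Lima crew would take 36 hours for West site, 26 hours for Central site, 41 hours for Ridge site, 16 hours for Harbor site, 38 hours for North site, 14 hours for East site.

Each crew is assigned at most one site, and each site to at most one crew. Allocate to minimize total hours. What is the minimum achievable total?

Min total: 80 hours

Optimal: Tango crew→East site (14 hours), Kilo crew→North site (23 hours), Delta crew→West site (10 hours), Alpha crew→Ridge site (17 hours), Lima crew→Harbor site (16 hours) — total 14+23+10+17+16 = 80 hours.
Row-greedy (each crew in turn takes its cheapest remaining site) gives 83 hours, worse by 3.
Swapping Alpha crew↔Tango crew (Alpha crew→East site 26 hours, Tango crew→Ridge site 29 hours) adds 24.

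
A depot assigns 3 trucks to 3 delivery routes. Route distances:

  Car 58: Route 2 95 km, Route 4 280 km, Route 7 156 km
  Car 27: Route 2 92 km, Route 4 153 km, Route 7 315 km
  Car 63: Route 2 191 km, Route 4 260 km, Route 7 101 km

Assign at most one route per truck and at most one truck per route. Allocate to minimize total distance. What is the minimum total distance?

Optimal: Car 58→Route 2 (95 km), Car 27→Route 4 (153 km), Car 63→Route 7 (101 km) — total 95+153+101 = 349 km.
Next-best assignment: Car 58→Route 4, Car 27→Route 2, Car 63→Route 7 = 473 km.
Checked against all permutations: 349 km is optimal.

Min total: 349 km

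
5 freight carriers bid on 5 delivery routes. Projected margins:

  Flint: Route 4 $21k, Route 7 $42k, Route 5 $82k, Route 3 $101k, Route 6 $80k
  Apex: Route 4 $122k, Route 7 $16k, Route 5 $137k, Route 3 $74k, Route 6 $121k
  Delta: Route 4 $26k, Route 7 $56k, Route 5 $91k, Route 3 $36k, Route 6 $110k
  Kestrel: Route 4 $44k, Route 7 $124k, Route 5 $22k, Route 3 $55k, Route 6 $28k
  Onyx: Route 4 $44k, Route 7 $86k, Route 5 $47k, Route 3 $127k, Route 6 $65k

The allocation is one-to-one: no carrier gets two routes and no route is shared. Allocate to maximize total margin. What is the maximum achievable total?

Maximum total: $565k

Optimal: Flint→Route 5 ($82k), Apex→Route 4 ($122k), Delta→Route 6 ($110k), Kestrel→Route 7 ($124k), Onyx→Route 3 ($127k) — total 82+122+110+124+127 = $565k.
Max-entry greedy (repeatedly take the single best remaining cell) gives $519k, worse by 46.
Every other assignment is strictly worse.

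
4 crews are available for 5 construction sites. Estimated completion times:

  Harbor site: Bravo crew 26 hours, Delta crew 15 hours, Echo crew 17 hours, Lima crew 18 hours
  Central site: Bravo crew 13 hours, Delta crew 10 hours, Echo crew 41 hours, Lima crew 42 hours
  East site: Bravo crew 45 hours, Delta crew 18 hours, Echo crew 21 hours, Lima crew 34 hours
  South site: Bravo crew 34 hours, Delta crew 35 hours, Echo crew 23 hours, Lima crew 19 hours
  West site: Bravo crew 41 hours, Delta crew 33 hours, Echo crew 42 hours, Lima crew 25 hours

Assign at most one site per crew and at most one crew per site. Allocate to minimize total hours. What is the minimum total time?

Minimum total: 67 hours

Optimal: Bravo crew→Central site (13 hours), Delta crew→East site (18 hours), Echo crew→Harbor site (17 hours), Lima crew→South site (19 hours) — total 13+18+17+19 = 67 hours.
Column-greedy (each site in turn goes to its cheapest remaining crew) gives 68 hours, worse by 1.
Next-best assignment: Bravo crew→Central site, Delta crew→Harbor site, Echo crew→East site, Lima crew→South site = 68 hours.
Swapping Bravo crew↔Delta crew (Bravo crew→East site 45 hours, Delta crew→Central site 10 hours) adds 24.
Every other assignment is strictly worse.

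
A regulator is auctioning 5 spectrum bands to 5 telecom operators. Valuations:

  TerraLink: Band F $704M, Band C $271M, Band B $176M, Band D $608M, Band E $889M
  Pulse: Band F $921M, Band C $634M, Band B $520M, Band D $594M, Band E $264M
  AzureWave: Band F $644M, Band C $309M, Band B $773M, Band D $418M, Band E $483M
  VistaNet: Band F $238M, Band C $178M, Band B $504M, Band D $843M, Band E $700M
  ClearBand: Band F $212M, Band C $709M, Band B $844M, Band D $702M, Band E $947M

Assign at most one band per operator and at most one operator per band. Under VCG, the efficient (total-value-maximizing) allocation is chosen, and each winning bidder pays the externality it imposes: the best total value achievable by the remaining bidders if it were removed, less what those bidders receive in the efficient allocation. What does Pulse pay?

Pulse pays $53M.

Efficient allocation: TerraLink→Band E ($889M), Pulse→Band F ($921M), AzureWave→Band B ($773M), VistaNet→Band D ($843M), ClearBand→Band C ($709M); total welfare W = $4135M.
Pulse receives Band F at value $921M, so the others get W − 921 = $3214M.
Without Pulse: best allocation of the remaining 4 bidders over all 5 bands is TerraLink→Band F ($704M), AzureWave→Band B ($773M), VistaNet→Band D ($843M), ClearBand→Band E ($947M), total $3267M.
VCG payment = (others' best without Pulse) − (others' welfare with Pulse) = 3267 − 3214 = $53M.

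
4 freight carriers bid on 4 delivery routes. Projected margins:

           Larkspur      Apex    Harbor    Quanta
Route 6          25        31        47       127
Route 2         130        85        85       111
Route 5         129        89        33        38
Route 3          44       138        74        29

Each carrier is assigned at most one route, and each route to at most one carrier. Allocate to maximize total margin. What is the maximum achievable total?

Maximum total: $479k

This is a one-to-one assignment (maximum-weight bipartite matching).
Optimal: Larkspur→Route 5 ($129k), Apex→Route 3 ($138k), Harbor→Route 2 ($85k), Quanta→Route 6 ($127k) — total 129+138+85+127 = $479k.
Column-greedy (each route in turn goes to its best remaining carrier) gives $420k, worse by 59.
Next-best assignment: Larkspur→Route 2, Apex→Route 3, Harbor→Route 5, Quanta→Route 6 = $428k.
No other one-to-one assignment exceeds $479k.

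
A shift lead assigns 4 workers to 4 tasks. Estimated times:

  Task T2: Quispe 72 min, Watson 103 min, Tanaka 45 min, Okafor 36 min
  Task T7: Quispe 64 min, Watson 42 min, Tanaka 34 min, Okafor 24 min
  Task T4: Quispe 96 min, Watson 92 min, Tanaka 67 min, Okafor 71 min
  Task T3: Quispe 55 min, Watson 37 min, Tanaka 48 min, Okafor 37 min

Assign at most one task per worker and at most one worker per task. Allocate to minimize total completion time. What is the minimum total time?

Min total: 200 min

This is the linear assignment problem.
Optimal: Quispe→Task T2 (72 min), Watson→Task T3 (37 min), Tanaka→Task T4 (67 min), Okafor→Task T7 (24 min) — total 72+37+67+24 = 200 min.
Column-greedy (each task in turn goes to its cheapest remaining worker) gives 217 min, worse by 17.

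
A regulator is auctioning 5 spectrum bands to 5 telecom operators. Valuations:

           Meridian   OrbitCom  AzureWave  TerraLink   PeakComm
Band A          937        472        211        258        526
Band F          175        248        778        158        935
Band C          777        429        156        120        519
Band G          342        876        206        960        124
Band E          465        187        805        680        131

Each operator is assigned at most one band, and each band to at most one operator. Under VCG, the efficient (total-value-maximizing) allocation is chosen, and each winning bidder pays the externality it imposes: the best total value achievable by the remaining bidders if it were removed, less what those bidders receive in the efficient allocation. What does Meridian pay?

Meridian pays $43M.

Efficient allocation: Meridian→Band A ($937M), OrbitCom→Band C ($429M), AzureWave→Band E ($805M), TerraLink→Band G ($960M), PeakComm→Band F ($935M); total welfare W = $4066M.
Meridian receives Band A at value $937M, so the others get W − 937 = $3129M.
Without Meridian: best allocation of the remaining 4 bidders over all 5 bands is OrbitCom→Band A ($472M), AzureWave→Band E ($805M), TerraLink→Band G ($960M), PeakComm→Band F ($935M), total $3172M.
VCG payment = (others' best without Meridian) − (others' welfare with Meridian) = 3172 − 3129 = $43M.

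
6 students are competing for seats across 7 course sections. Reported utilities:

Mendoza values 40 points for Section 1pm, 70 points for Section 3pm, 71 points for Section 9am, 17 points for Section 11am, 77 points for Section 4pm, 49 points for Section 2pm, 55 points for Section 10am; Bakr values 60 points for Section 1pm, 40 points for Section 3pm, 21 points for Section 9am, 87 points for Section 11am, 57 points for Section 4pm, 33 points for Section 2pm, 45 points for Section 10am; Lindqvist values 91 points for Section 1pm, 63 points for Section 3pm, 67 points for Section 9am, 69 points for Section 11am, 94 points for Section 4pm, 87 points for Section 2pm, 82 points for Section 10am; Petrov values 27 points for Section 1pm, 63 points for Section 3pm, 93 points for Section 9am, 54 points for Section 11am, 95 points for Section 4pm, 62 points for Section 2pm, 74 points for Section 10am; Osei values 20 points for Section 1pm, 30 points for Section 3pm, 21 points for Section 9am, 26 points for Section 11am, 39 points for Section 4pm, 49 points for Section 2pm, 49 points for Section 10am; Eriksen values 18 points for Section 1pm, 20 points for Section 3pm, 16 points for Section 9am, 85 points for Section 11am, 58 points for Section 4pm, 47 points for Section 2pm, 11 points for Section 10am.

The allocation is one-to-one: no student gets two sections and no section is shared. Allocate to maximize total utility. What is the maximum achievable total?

Max total: 451 points

This is a one-to-one assignment (maximum-weight bipartite matching).
Optimal: Mendoza→Section 3pm (70 points), Bakr→Section 1pm (60 points), Lindqvist→Section 4pm (94 points), Petrov→Section 9am (93 points), Osei→Section 2pm (49 points), Eriksen→Section 11am (85 points) — total 70+60+94+93+49+85 = 451 points.
Row-greedy (each student in turn takes its best remaining section) gives 417 points, worse by 34.
Swapping Eriksen↔Bakr (Eriksen→Section 1pm 18 points, Bakr→Section 11am 87 points) loses 40.
No other one-to-one assignment exceeds 451 points.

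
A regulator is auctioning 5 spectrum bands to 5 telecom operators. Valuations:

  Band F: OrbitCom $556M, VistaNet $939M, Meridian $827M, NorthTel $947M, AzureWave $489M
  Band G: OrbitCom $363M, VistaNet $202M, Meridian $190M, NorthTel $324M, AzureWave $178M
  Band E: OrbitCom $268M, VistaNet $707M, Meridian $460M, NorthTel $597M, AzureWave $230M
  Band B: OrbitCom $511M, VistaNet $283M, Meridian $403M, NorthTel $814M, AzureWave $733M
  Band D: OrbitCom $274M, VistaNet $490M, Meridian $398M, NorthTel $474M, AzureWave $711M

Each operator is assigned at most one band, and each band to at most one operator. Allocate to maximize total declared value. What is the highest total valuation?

This is the linear assignment problem.
Optimal: OrbitCom→Band G ($363M), VistaNet→Band E ($707M), Meridian→Band F ($827M), NorthTel→Band B ($814M), AzureWave→Band D ($711M) — total 363+707+827+814+711 = $3422M.
Row-greedy (each operator in turn takes its best remaining band) gives $2318M, worse by 1104.
Next-best assignment: OrbitCom→Band G, VistaNet→Band F, Meridian→Band E, NorthTel→Band B, AzureWave→Band D = $3287M.

Maximum total: $3422M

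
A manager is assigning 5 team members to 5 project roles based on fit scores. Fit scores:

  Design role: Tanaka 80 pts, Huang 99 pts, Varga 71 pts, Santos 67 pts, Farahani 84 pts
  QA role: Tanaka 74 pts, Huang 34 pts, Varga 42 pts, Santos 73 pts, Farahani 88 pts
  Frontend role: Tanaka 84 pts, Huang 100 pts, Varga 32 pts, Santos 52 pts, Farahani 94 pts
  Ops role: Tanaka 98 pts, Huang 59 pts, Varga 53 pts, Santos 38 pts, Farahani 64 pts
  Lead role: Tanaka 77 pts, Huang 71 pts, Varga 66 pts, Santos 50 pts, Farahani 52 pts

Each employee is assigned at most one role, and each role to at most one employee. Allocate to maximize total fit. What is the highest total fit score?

Treat this as an assignment problem: match each employee to one role.
Optimal: Tanaka→Ops role (98 pts), Huang→Design role (99 pts), Varga→Lead role (66 pts), Santos→QA role (73 pts), Farahani→Frontend role (94 pts) — total 98+99+66+73+94 = 430 pts.
Max-entry greedy (repeatedly take the single best remaining cell) gives 407 pts, worse by 23.
Checked against all permutations: 430 pts is optimal.

Maximum total: 430 pts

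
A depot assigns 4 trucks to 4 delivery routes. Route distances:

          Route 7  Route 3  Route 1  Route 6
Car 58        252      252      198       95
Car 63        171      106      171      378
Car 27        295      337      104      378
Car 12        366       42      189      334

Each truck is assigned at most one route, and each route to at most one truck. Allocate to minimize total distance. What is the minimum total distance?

This is the linear assignment problem.
Optimal: Car 58→Route 6 (95 km), Car 63→Route 7 (171 km), Car 27→Route 1 (104 km), Car 12→Route 3 (42 km) — total 95+171+104+42 = 412 km.
Row-greedy (each truck in turn takes its cheapest remaining route) gives 671 km, worse by 259.
Swapping Car 58↔Car 27 (Car 58→Route 1 198 km, Car 27→Route 6 378 km) adds 377.
No other one-to-one assignment undercuts 412 km.

Minimum total: 412 km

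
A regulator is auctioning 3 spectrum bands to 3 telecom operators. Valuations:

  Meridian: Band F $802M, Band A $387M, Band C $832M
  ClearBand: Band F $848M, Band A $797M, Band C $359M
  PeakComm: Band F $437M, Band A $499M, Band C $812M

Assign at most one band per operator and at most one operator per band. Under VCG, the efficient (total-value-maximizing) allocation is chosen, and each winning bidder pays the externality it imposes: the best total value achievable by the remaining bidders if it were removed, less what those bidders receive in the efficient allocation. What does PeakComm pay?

PeakComm pays $81M.

Efficient allocation: Meridian→Band F ($802M), ClearBand→Band A ($797M), PeakComm→Band C ($812M); total welfare W = $2411M.
PeakComm receives Band C at value $812M, so the others get W − 812 = $1599M.
Without PeakComm: best allocation of the remaining 2 bidders over all 3 bands is Meridian→Band C ($832M), ClearBand→Band F ($848M), total $1680M.
VCG payment = (others' best without PeakComm) − (others' welfare with PeakComm) = 1680 − 1599 = $81M.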